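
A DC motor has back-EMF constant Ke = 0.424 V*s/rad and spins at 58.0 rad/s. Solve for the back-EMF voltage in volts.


V_emf = Ke * omega = 0.424*58.0 = 24.5920

24.5920 V


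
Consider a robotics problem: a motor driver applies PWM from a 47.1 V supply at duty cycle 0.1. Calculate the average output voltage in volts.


V_avg = V_supply * D = 47.1*0.1 = 4.7100

4.7100 V


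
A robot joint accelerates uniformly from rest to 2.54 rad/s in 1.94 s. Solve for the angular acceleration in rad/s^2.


alpha = delta_omega / t = 2.54 / 1.94 = 1.3093

1.3093 rad/s^2


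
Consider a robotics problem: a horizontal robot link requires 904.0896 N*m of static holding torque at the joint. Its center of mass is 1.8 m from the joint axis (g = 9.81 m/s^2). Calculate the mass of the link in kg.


m = tau / (g*L) = 904.0896 / (9.81 * 1.8) = 51.2000

51.2000 kg


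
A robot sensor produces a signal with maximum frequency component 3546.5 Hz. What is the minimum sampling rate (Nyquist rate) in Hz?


f_s,min = 2*f_max = 2*3546.5 = 7093.0000

7093.0000 Hz


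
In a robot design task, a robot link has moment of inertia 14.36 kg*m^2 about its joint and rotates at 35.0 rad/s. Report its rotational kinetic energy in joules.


KE = (1/2)*I*omega^2 = 0.5*14.36*35.0^2 = 8795.5000

8795.5000 J


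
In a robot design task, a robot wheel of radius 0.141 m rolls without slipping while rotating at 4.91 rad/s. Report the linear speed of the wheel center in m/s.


v = omega * r = 4.91 * 0.141 = 0.6923

0.6923 m/s


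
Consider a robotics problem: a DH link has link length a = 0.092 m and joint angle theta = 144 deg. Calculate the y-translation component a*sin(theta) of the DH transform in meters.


a*sin(theta) = 0.092*sin(144 deg) = 0.0541

0.0541 m


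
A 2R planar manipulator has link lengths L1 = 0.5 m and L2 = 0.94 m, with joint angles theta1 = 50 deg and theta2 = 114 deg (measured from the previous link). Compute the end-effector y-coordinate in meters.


y = L1*sin(th1) + L2*sin(th1+th2) = 0.5*sin(50 deg) + 0.94*sin(164 deg) = 0.6421

0.6421 m


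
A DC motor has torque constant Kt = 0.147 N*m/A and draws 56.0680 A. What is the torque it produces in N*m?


tau = Kt * I = 0.147*56.0680 = 8.2420

8.2420 N*m


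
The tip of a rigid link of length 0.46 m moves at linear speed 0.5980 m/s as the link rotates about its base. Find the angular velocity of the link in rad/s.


omega = v / L = 0.5980 / 0.46 = 1.3000

1.3000 rad/s


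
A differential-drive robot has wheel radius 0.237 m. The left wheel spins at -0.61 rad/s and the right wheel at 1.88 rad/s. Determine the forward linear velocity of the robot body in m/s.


v = r*(wR + wL)/2 = 0.237*(1.88 + -0.61)/2 = 0.1505

0.1505 m/s


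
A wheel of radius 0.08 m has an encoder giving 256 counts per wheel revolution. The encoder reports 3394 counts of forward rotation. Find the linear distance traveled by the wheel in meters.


revs = 3394/256 = 13.257812
d = revs * 2*pi*r = 13.257812 * 2*pi*0.08 = 6.6641

6.6641 m


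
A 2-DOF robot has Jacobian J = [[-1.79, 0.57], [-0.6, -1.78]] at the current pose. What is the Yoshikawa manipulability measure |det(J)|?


det(J) = -1.79*-1.78 - (0.57)*(-0.6) = 3.5282
|det(J)| = 3.5282

3.5282


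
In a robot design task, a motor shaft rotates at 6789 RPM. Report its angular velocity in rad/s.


omega = 6789 * 2*pi/60 = 710.9424

710.9424 rad/s


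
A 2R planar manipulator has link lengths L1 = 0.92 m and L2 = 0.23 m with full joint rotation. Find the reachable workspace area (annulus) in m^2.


r_max = L1 + L2 = 1.1500, r_min = |L1 - L2| = 0.6900
A = pi*(r_max^2 - r_min^2) = pi*(1.3225 - 0.4761) = 2.6590

2.6590 m^2


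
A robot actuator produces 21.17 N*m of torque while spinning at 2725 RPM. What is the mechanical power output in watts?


omega = 2725 * 2*pi/60 = 285.361333 rad/s
P = tau * omega = 21.17 * 285.361333 = 6041.0994

6041.0994 W


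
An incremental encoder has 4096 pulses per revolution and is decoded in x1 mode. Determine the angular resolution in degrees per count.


resolution = 360 / (PPR * 1) = 360 / 4096 = 0.0879

0.0879 degrees


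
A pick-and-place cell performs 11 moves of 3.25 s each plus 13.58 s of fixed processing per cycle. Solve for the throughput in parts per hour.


T_cycle = 11*3.25 + 13.58 = 49.3300 s
rate = 3600/T = 72.9779

72.9779 parts/hour


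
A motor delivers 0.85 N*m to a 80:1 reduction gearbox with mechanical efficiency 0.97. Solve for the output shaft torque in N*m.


tau_out = tau_in * N * eta = 0.85 * 80 * 0.97 = 65.9600

65.9600 N*m


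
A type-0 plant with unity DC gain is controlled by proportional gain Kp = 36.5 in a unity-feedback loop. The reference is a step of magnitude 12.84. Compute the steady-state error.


e_ss = R/(1 + Kp) = 12.84/(1 + 36.5) = 12.84/37.5000 = 0.3424

0.3424


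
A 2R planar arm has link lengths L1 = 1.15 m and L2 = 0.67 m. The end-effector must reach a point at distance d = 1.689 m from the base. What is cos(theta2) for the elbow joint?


cos(th2) = (d^2 - L1^2 - L2^2)/(2*L1*L2) = (1.689^2 - 1.15^2 - 0.67^2)/(2*1.15*0.67) = 0.7017

0.7017


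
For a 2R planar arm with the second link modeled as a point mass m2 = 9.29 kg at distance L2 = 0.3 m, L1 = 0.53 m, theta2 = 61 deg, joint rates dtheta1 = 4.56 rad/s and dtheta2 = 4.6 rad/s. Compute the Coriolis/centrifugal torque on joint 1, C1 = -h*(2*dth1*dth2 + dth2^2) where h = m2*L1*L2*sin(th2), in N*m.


h = m2*L1*L2*sin(th2) = 9.29*0.53*0.3*sin(61 deg) = 1.291910
C1 = -h*(2*4.56*4.6 + 4.6^2) = -1.291910*63.1120 = -81.5350

-81.5350 N*m


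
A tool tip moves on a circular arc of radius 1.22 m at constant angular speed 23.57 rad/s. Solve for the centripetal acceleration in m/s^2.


a_c = omega^2 * r = 23.57^2 * 1.22 = 677.7648

677.7648 m/s^2


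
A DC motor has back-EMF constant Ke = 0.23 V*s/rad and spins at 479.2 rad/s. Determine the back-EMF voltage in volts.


V_emf = Ke * omega = 0.23*479.2 = 110.2160

110.2160 V


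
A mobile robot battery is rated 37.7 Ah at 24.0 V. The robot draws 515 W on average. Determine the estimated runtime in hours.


E = 37.7*24.0 = 904.8000 Wh
t = E/P = 904.8000/515 = 1.7569

1.7569 hours


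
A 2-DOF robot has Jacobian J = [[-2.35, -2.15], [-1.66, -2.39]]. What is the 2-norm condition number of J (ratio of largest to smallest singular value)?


JJ^T eigenvalues: trace(JJ^T) = 18.6127, det(JJ^T) = det(J)^2 = 4.19225625
s_max^2 = (18.6127 + sqrt(329.66357629))/2 = 18.38467000
s_min^2 = (18.6127 - sqrt(329.66357629))/2 = 0.22803000
kappa = s_max/s_min = sqrt(18.38467000/0.22803000) = 8.9791

8.9791


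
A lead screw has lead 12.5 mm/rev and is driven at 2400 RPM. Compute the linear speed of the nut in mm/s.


v = lead * (RPM/60) = 12.5*2400/60 = 500.0000

500.0000 mm/s


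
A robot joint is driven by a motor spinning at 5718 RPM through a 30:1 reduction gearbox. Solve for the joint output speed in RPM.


omega_joint = omega_motor / N = 5718 / 30 = 190.6000

190.6000 RPM


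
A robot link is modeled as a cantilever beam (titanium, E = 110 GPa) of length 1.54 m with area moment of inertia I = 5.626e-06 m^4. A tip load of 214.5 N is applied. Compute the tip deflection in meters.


delta = F*L^3/(3*E*I) = 214.5*1.54^3/(3*1.100e+11*5.626e-06)
      = 783.410628/1856580 = 4.2196e-04

4.2196e-04 m


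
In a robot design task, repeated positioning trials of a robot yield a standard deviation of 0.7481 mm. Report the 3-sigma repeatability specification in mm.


repeatability = 3*sigma = 3*0.7481 = 2.2443

2.2443 mm


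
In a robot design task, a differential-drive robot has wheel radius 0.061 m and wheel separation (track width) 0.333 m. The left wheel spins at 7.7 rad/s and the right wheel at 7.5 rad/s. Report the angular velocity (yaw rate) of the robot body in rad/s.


omega = r*(wR - wL)/L = 0.061*(7.5 - (7.7))/0.333 = -0.0366

-0.0366 rad/s


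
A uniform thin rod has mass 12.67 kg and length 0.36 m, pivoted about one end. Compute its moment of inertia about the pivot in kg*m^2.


I = (1/3)*m*L^2 = (1/3)*12.67*0.36^2 = 0.5473

0.5473 kg*m^2


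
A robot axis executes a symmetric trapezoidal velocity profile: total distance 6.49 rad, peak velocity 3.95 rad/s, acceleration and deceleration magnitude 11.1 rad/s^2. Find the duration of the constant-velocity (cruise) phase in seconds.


t_acc = v/a = 0.355856 s, d_acc = v^2/(2a) = 0.702815 rad each
d_cruise = 6.49 - 2*0.702815 = 5.084370 rad
t_cruise = d_cruise/v = 5.084370/3.95 = 1.2872

1.2872 s


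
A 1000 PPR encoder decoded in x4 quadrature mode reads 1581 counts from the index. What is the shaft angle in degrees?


angle = counts * 360 / (PPR*4) = 1581 * 360 / 4000 = 142.2900

142.2900 degrees


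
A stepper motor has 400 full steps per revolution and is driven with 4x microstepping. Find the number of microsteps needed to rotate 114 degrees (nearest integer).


step_size = 360/(400*4) = 360/1600 = 0.225000 deg
n = 114/(360/1600) = 114*1600/360 = 506.6667 -> 507

507 steps


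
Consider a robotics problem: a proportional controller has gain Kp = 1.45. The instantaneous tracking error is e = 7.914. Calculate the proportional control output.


u_P = Kp * e = 1.45 * 7.914 = 11.4753

11.4753


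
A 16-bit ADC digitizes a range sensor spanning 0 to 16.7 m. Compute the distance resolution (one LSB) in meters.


res = range / 2^n = 16.7/2^16 = 16.7/65536 = 2.5482e-04

2.5482e-04 m


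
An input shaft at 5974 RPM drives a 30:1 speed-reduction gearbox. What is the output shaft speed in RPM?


omega_out = omega_in / N = 5974 / 30 = 199.1333

199.1333 RPM


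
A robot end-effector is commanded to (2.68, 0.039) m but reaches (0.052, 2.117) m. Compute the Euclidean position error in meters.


dx = 0.052 - (2.68) = -2.6280, dy = 2.117 - (0.039) = 2.0780
err = sqrt(6.906384 + 4.318084) = 3.3503

3.3503 m


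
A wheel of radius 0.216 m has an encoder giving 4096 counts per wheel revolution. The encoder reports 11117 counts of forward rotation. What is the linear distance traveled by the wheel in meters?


revs = 11117/4096 = 2.714111
d = revs * 2*pi*r = 2.714111 * 2*pi*0.216 = 3.6835

3.6835 m


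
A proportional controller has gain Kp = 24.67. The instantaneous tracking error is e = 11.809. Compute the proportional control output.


u_P = Kp * e = 24.67 * 11.809 = 291.3280

291.3280


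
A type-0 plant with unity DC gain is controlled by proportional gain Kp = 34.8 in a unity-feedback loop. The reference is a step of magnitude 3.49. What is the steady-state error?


e_ss = R/(1 + Kp) = 3.49/(1 + 34.8) = 3.49/35.8000 = 0.0975

0.0975


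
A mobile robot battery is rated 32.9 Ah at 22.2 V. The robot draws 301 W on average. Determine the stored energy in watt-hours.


E = capacity * V = 32.9*22.2 = 730.3800

730.3800 Wh


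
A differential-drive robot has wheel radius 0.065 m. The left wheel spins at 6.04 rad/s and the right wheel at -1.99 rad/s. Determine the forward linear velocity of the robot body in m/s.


v = r*(wR + wL)/2 = 0.065*(-1.99 + 6.04)/2 = 0.1316

0.1316 m/s


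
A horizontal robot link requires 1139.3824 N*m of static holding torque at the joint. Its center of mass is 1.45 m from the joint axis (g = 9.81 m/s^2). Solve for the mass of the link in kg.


m = tau / (g*L) = 1139.3824 / (9.81 * 1.45) = 80.1000

80.1000 kg


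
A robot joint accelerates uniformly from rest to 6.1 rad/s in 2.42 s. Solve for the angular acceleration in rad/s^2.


alpha = delta_omega / t = 6.1 / 2.42 = 2.5207

2.5207 rad/s^2


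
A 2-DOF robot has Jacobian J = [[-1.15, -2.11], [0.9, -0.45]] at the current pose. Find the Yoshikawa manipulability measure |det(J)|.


det(J) = -1.15*-0.45 - (-2.11)*(0.9) = 2.4165
|det(J)| = 2.4165

2.4165


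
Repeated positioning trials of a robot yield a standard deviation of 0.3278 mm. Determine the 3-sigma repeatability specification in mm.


repeatability = 3*sigma = 3*0.3278 = 0.9834

0.9834 mm


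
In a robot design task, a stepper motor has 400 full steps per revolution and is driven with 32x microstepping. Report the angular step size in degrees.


step = 360/(400*32) = 360/12800 = 0.0281

0.0281 degrees


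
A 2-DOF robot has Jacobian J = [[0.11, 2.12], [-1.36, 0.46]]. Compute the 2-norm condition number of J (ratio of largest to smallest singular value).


JJ^T eigenvalues: trace(JJ^T) = 6.5677, det(JJ^T) = det(J)^2 = 8.60718244
s_max^2 = (6.5677 + sqrt(8.70595353))/2 = 4.75914264
s_min^2 = (6.5677 - sqrt(8.70595353))/2 = 1.80855736
kappa = s_max/s_min = sqrt(4.75914264/1.80855736) = 1.6222

1.6222


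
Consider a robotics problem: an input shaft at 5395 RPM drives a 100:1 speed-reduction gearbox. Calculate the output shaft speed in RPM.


omega_out = omega_in / N = 5395 / 100 = 53.9500

53.9500 RPM


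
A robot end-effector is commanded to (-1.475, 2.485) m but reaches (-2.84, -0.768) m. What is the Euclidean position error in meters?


dx = -2.84 - (-1.475) = -1.3650, dy = -0.768 - (2.485) = -3.2530
err = sqrt(1.863225 + 10.582009) = 3.5278

3.5278 m


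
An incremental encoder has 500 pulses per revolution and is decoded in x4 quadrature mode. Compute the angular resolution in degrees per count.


resolution = 360 / (PPR * 4) = 360 / 2000 = 0.1800

0.1800 degrees


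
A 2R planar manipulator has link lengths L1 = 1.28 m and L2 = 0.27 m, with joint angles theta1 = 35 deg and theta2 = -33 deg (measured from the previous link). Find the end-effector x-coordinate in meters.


x = L1*cos(th1) + L2*cos(th1+th2) = 1.28*cos(35 deg) + 0.27*cos(2 deg) = 1.3184

1.3184 m


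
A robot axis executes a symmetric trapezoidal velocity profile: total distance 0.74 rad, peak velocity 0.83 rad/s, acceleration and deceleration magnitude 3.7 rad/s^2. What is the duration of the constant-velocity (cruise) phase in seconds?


t_acc = v/a = 0.224324 s, d_acc = v^2/(2a) = 0.093095 rad each
d_cruise = 0.74 - 2*0.093095 = 0.553810 rad
t_cruise = d_cruise/v = 0.553810/0.83 = 0.6672

0.6672 s


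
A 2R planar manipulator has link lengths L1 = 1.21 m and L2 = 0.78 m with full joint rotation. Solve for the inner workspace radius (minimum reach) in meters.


r_min = |L1 - L2| = |1.21 - 0.78| = 0.4300

0.4300 m


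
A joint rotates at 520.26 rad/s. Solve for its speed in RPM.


RPM = 520.26 * 60/(2*pi) = 4968.1170

4968.1170 RPM


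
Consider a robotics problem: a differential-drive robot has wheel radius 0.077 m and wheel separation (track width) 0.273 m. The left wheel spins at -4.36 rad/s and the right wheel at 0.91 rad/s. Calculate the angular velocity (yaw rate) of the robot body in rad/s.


omega = r*(wR - wL)/L = 0.077*(0.91 - (-4.36))/0.273 = 1.4864

1.4864 rad/s


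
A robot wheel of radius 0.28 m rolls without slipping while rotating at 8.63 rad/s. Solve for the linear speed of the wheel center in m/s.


v = omega * r = 8.63 * 0.28 = 2.4164

2.4164 m/s


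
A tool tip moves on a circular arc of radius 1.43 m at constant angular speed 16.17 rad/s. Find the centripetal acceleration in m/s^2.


a_c = omega^2 * r = 16.17^2 * 1.43 = 373.9005

373.9005 m/s^2


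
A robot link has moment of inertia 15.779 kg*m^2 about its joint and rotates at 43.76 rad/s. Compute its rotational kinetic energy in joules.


KE = (1/2)*I*omega^2 = 0.5*15.779*43.76^2 = 15107.9002

15107.9002 J


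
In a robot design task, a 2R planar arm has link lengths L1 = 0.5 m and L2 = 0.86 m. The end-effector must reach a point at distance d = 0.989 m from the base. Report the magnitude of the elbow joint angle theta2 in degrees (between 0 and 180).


cos(th2) = (d^2 - L1^2 - L2^2)/(2*L1*L2) = (0.989^2 - 0.5^2 - 0.86^2)/(2*0.5*0.86) = -0.01334767
th2 = acos(-0.01334767) = 90.7648 deg

90.7648 degrees


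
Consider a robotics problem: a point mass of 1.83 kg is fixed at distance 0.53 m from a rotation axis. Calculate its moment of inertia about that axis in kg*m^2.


I = m*r^2 = 1.83*0.53^2 = 0.5140

0.5140 kg*m^2


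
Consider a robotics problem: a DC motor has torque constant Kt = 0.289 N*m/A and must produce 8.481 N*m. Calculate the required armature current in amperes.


I = tau / Kt = 8.481/0.289 = 29.3460

29.3460 A


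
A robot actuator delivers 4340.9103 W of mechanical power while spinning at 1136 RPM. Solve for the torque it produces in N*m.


omega = 1136 * 2*pi/60 = 118.961642 rad/s
tau = P / omega = 4340.9103 / 118.961642 = 36.4900

36.4900 N*m


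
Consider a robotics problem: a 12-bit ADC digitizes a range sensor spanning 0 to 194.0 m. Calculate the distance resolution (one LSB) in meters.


res = range / 2^n = 194.0/2^12 = 194.0/4096 = 0.0474

0.0474 m


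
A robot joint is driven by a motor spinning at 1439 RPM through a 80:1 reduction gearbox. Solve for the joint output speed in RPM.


omega_joint = omega_motor / N = 1439 / 80 = 17.9875

17.9875 RPM


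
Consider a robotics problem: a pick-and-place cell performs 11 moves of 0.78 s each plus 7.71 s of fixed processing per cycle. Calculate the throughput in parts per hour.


T_cycle = 11*0.78 + 7.71 = 16.2900 s
rate = 3600/T = 220.9945

220.9945 parts/hour


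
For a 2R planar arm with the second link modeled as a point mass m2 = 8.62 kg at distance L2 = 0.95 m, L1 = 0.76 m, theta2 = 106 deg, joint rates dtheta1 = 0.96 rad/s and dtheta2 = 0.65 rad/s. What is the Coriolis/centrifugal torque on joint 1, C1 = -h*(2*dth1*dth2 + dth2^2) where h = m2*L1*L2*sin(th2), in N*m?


h = m2*L1*L2*sin(th2) = 8.62*0.76*0.95*sin(106 deg) = 5.982547
C1 = -h*(2*0.96*0.65 + 0.65^2) = -5.982547*1.6705 = -9.9938

-9.9938 N*m


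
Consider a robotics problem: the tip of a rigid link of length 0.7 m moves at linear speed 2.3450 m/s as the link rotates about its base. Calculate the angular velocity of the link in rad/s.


omega = v / L = 2.3450 / 0.7 = 3.3500

3.3500 rad/s


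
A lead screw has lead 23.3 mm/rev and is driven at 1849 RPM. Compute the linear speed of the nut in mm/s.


v = lead * (RPM/60) = 23.3*1849/60 = 718.0283

718.0283 mm/s


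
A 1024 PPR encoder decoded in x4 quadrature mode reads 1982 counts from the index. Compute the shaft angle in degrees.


angle = counts * 360 / (PPR*4) = 1982 * 360 / 4096 = 174.1992

174.1992 degrees


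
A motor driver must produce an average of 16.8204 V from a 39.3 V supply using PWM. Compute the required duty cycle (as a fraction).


D = V_avg/V_supply = 16.8204/39.3 = 0.4280

0.4280


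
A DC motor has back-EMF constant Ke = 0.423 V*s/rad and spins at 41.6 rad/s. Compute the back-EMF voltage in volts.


V_emf = Ke * omega = 0.423*41.6 = 17.5968

17.5968 V


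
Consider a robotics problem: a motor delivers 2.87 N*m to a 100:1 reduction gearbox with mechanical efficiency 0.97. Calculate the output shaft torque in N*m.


tau_out = tau_in * N * eta = 2.87 * 100 * 0.97 = 278.3900

278.3900 N*m


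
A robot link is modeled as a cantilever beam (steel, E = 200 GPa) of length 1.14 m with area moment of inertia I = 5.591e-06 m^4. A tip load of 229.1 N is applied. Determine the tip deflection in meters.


delta = F*L^3/(3*E*I) = 229.1*1.14^3/(3*2.000e+11*5.591e-06)
      = 339.4217304/3354600 = 1.0118e-04

1.0118e-04 m


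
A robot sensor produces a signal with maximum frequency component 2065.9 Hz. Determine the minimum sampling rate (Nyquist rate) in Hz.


f_s,min = 2*f_max = 2*2065.9 = 4131.8000

4131.8000 Hz


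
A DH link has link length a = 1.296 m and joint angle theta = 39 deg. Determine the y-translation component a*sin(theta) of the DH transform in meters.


a*sin(theta) = 1.296*sin(39 deg) = 0.8156

0.8156 m


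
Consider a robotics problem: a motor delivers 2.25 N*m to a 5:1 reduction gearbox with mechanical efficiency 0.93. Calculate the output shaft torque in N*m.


tau_out = tau_in * N * eta = 2.25 * 5 * 0.93 = 10.4625

10.4625 N*m


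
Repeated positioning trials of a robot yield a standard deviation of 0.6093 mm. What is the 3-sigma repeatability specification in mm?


repeatability = 3*sigma = 3*0.6093 = 1.8279

1.8279 mm


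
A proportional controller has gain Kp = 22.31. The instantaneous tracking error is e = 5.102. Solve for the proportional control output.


u_P = Kp * e = 22.31 * 5.102 = 113.8256

113.8256


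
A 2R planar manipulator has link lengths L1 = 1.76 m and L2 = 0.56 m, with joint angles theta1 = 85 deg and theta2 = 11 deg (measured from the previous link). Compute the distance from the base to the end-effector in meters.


x = L1*cos(th1) + L2*cos(th1+th2) = 0.094858
y = L1*sin(th1) + L2*sin(th1+th2) = 2.310235
d = sqrt(x^2 + y^2) = sqrt(0.008998 + 5.337186) = 2.3122

2.3122 m


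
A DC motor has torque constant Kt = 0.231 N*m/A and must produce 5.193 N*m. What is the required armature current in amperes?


I = tau / Kt = 5.193/0.231 = 22.4805

22.4805 A


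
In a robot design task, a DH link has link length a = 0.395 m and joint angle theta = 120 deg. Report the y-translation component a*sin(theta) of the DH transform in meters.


a*sin(theta) = 0.395*sin(120 deg) = 0.3421

0.3421 m


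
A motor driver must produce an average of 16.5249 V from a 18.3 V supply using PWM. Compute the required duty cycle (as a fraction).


D = V_avg/V_supply = 16.5249/18.3 = 0.9030

0.9030


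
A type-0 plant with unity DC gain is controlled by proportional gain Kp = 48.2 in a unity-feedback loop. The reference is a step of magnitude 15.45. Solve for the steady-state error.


e_ss = R/(1 + Kp) = 15.45/(1 + 48.2) = 15.45/49.2000 = 0.3140

0.3140


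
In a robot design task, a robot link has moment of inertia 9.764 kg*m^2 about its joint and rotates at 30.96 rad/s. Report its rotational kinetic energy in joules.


KE = (1/2)*I*omega^2 = 0.5*9.764*30.96^2 = 4679.5025

4679.5025 J


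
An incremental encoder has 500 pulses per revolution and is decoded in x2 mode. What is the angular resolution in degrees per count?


resolution = 360 / (PPR * 2) = 360 / 1000 = 0.3600

0.3600 degrees


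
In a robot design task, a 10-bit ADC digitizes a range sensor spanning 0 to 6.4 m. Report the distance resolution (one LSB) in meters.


res = range / 2^n = 6.4/2^10 = 6.4/1024 = 0.0063

0.0063 m


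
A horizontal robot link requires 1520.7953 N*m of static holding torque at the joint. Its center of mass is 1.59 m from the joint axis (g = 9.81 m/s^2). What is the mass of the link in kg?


m = tau / (g*L) = 1520.7953 / (9.81 * 1.59) = 97.5000

97.5000 kg


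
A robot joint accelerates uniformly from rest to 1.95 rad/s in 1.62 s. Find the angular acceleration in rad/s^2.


alpha = delta_omega / t = 1.95 / 1.62 = 1.2037

1.2037 rad/s^2


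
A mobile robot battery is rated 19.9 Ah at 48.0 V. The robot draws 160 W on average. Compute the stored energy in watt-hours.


E = capacity * V = 19.9*48.0 = 955.2000

955.2000 Wh


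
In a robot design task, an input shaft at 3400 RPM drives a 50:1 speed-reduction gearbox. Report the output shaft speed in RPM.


omega_out = omega_in / N = 3400 / 50 = 68.0000

68.0000 RPM


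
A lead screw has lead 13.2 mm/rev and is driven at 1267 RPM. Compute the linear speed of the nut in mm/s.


v = lead * (RPM/60) = 13.2*1267/60 = 278.7400

278.7400 mm/s


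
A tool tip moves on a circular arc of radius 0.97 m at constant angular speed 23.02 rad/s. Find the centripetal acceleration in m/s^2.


a_c = omega^2 * r = 23.02^2 * 0.97 = 514.0228

514.0228 m/s^2


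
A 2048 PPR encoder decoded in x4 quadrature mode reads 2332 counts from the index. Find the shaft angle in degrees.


angle = counts * 360 / (PPR*4) = 2332 * 360 / 8192 = 102.4805

102.4805 degrees


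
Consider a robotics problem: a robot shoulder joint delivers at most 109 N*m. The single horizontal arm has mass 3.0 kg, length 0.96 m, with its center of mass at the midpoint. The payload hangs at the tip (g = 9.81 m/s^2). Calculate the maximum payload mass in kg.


tau_arm = m_arm*g*(L/2) = 3.0*9.81*0.96/2 = 14.1264 N*m
tau_payload = tau_max - tau_arm = 109 - 14.1264 = 94.8736
m_payload = tau_payload / (g*L) = 94.8736 / (9.81*0.96) = 10.0741

10.0741 kg


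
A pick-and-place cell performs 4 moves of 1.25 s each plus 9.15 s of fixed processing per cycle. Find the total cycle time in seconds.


T = 4*1.25 + 9.15 = 14.1500

14.1500 s


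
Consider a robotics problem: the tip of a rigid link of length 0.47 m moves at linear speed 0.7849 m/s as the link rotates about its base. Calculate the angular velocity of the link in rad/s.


omega = v / L = 0.7849 / 0.47 = 1.6700

1.6700 rad/s


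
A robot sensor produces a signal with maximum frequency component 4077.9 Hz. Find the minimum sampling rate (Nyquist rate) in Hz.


f_s,min = 2*f_max = 2*4077.9 = 8155.8000

8155.8000 Hz


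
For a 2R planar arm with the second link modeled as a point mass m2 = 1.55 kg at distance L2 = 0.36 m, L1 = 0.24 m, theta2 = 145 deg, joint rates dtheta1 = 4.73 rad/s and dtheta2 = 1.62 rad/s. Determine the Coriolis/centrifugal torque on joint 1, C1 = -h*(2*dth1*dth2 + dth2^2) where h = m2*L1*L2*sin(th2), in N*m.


h = m2*L1*L2*sin(th2) = 1.55*0.24*0.36*sin(145 deg) = 0.076813
C1 = -h*(2*4.73*1.62 + 1.62^2) = -0.076813*17.9496 = -1.3788

-1.3788 N*m


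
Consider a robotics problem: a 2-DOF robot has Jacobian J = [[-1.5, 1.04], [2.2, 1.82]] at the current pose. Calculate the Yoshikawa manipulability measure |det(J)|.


det(J) = -1.5*1.82 - (1.04)*(2.2) = -5.0180
|det(J)| = 5.0180

5.0180


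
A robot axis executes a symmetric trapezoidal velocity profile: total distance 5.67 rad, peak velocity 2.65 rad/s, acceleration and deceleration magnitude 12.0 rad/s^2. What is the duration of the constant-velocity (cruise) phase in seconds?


t_acc = v/a = 0.220833 s, d_acc = v^2/(2a) = 0.292604 rad each
d_cruise = 5.67 - 2*0.292604 = 5.084792 rad
t_cruise = d_cruise/v = 5.084792/2.65 = 1.9188

1.9188 s


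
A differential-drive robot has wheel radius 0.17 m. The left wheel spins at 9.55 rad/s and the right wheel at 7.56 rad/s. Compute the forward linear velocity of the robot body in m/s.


v = r*(wR + wL)/2 = 0.17*(7.56 + 9.55)/2 = 1.4544

1.4544 m/s


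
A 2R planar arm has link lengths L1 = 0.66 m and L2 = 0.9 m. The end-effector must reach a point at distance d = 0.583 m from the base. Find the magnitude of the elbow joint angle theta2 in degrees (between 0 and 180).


cos(th2) = (d^2 - L1^2 - L2^2)/(2*L1*L2) = (0.583^2 - 0.66^2 - 0.9^2)/(2*0.66*0.9) = -0.76238300
th2 = acos(-0.76238300) = 139.6747 deg

139.6747 degrees


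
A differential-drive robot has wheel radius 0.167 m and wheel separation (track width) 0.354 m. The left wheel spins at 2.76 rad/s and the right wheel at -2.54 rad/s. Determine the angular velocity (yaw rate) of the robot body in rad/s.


omega = r*(wR - wL)/L = 0.167*(-2.54 - (2.76))/0.354 = -2.5003

-2.5003 rad/s


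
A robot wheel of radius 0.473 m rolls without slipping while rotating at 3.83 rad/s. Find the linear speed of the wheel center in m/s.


v = omega * r = 3.83 * 0.473 = 1.8116

1.8116 m/s


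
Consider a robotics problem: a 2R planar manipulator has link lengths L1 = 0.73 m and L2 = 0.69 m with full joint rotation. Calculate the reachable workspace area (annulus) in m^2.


r_max = L1 + L2 = 1.4200, r_min = |L1 - L2| = 0.0400
A = pi*(r_max^2 - r_min^2) = pi*(2.0164 - 0.0016) = 6.3297

6.3297 m^2


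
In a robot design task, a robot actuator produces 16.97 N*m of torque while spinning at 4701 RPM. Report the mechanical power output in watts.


omega = 4701 * 2*pi/60 = 492.287569 rad/s
P = tau * omega = 16.97 * 492.287569 = 8354.1200

8354.1200 W


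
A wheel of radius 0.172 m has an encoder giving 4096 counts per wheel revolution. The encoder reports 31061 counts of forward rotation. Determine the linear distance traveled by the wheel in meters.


revs = 31061/4096 = 7.583252
d = revs * 2*pi*r = 7.583252 * 2*pi*0.172 = 8.1953

8.1953 m


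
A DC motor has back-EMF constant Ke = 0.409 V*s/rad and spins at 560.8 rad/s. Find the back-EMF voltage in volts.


V_emf = Ke * omega = 0.409*560.8 = 229.3672

229.3672 V


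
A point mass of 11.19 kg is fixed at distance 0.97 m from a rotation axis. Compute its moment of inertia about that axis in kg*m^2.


I = m*r^2 = 11.19*0.97^2 = 10.5287

10.5287 kg*m^2


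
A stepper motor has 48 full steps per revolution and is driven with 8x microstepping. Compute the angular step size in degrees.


step = 360/(48*8) = 360/384 = 0.9375

0.9375 degrees


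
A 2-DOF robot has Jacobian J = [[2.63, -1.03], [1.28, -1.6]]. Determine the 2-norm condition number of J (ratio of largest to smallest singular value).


JJ^T eigenvalues: trace(JJ^T) = 12.1762, det(JJ^T) = det(J)^2 = 8.34978816
s_max^2 = (12.1762 + sqrt(114.86069380))/2 = 11.44675407
s_min^2 = (12.1762 - sqrt(114.86069380))/2 = 0.72944593
kappa = s_max/s_min = sqrt(11.44675407/0.72944593) = 3.9614

3.9614


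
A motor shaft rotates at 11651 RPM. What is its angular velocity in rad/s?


omega = 11651 * 2*pi/60 = 1220.0899

1220.0899 rad/s


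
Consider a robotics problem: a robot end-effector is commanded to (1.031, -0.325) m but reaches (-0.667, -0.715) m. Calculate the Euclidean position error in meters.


dx = -0.667 - (1.031) = -1.6980, dy = -0.715 - (-0.325) = -0.3900
err = sqrt(2.883204 + 0.152100) = 1.7422

1.7422 m


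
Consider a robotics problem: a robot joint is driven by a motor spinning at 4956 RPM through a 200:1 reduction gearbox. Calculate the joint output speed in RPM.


omega_joint = omega_motor / N = 4956 / 200 = 24.7800

24.7800 RPM


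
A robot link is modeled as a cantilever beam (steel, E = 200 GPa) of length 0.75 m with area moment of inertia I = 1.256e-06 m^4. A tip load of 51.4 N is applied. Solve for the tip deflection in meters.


delta = F*L^3/(3*E*I) = 51.4*0.75^3/(3*2.000e+11*1.256e-06)
      = 21.684375/753600 = 2.8774e-05

2.8774e-05 m


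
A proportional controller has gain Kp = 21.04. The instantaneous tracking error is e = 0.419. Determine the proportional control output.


u_P = Kp * e = 21.04 * 0.419 = 8.8158

8.8158


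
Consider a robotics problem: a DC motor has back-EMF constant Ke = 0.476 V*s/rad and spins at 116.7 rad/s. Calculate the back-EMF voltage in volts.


V_emf = Ke * omega = 0.476*116.7 = 55.5492

55.5492 V


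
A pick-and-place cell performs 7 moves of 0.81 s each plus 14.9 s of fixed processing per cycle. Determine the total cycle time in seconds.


T = 7*0.81 + 14.9 = 20.5700

20.5700 s


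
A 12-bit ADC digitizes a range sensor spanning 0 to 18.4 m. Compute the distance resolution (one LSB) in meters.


res = range / 2^n = 18.4/2^12 = 18.4/4096 = 0.0045

0.0045 m


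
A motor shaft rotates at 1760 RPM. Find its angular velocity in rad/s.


omega = 1760 * 2*pi/60 = 184.3068

184.3068 rad/s


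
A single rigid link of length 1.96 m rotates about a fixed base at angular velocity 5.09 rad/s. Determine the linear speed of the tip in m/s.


v = L*omega = 1.96 * 5.09 = 9.9764

9.9764 m/s


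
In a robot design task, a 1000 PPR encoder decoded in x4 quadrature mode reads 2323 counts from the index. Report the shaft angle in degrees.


angle = counts * 360 / (PPR*4) = 2323 * 360 / 4000 = 209.0700

209.0700 degrees


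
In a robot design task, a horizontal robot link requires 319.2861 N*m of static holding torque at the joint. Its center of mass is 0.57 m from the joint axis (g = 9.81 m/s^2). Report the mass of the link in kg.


m = tau / (g*L) = 319.2861 / (9.81 * 0.57) = 57.1000

57.1000 kg


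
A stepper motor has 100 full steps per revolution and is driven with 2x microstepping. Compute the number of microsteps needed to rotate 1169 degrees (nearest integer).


step_size = 360/(100*2) = 360/200 = 1.800000 deg
n = 1169/(360/200) = 1169*200/360 = 649.4444 -> 649

649 steps


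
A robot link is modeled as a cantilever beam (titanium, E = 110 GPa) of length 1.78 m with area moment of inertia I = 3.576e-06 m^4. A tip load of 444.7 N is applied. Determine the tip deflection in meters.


delta = F*L^3/(3*E*I) = 444.7*1.78^3/(3*1.100e+11*3.576e-06)
      = 2507.9977144/1180080 = 0.0021

0.0021 m


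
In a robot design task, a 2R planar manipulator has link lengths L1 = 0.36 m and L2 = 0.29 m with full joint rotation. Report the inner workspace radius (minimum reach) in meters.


r_min = |L1 - L2| = |0.36 - 0.29| = 0.0700

0.0700 m


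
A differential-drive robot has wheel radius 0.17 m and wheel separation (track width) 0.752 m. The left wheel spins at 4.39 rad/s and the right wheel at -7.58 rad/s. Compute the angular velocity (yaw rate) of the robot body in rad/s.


omega = r*(wR - wL)/L = 0.17*(-7.58 - (4.39))/0.752 = -2.7060

-2.7060 rad/s


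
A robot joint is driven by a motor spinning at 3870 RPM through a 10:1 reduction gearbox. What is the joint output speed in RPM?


omega_joint = omega_motor / N = 3870 / 10 = 387.0000

387.0000 RPM


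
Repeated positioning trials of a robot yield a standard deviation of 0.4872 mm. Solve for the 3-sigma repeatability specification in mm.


repeatability = 3*sigma = 3*0.4872 = 1.4616

1.4616 mm


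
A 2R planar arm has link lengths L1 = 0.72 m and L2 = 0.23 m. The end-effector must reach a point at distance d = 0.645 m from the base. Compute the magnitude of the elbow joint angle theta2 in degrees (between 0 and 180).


cos(th2) = (d^2 - L1^2 - L2^2)/(2*L1*L2) = (0.645^2 - 0.72^2 - 0.23^2)/(2*0.72*0.23) = -0.46882548
th2 = acos(-0.46882548) = 117.9581 deg

117.9581 degrees


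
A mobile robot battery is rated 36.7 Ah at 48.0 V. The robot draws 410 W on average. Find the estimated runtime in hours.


E = 36.7*48.0 = 1761.6000 Wh
t = E/P = 1761.6000/410 = 4.2966

4.2966 hours


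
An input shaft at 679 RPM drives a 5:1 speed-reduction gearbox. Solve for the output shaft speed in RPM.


omega_out = omega_in / N = 679 / 5 = 135.8000

135.8000 RPM


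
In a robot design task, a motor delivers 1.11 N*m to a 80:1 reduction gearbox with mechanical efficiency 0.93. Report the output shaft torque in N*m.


tau_out = tau_in * N * eta = 1.11 * 80 * 0.93 = 82.5840

82.5840 N*m


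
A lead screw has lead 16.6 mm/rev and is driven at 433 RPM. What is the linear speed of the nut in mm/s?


v = lead * (RPM/60) = 16.6*433/60 = 119.7967

119.7967 mm/s


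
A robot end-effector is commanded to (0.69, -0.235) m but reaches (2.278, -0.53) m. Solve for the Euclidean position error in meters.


dx = 2.278 - (0.69) = 1.5880, dy = -0.53 - (-0.235) = -0.2950
err = sqrt(2.521744 + 0.087025) = 1.6152

1.6152 m


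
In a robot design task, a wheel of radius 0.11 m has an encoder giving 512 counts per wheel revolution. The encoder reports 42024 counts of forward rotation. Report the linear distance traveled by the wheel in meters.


revs = 42024/512 = 82.078125
d = revs * 2*pi*r = 82.078125 * 2*pi*0.11 = 56.7283

56.7283 m


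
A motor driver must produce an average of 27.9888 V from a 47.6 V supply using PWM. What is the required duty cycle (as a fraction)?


D = V_avg/V_supply = 27.9888/47.6 = 0.5880

0.5880


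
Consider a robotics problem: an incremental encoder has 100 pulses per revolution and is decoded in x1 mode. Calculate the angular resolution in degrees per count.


resolution = 360 / (PPR * 1) = 360 / 100 = 3.6000

3.6000 degrees


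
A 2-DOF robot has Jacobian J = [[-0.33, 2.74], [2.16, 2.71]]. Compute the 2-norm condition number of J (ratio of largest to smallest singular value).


JJ^T eigenvalues: trace(JJ^T) = 19.6262, det(JJ^T) = det(J)^2 = 46.41288129
s_max^2 = (19.6262 + sqrt(199.53620128))/2 = 16.87596417
s_min^2 = (19.6262 - sqrt(199.53620128))/2 = 2.75023583
kappa = s_max/s_min = sqrt(16.87596417/2.75023583) = 2.4771

2.4771


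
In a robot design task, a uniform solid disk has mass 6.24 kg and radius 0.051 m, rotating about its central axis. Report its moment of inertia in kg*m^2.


I = (1/2)*m*R^2 = 0.5*6.24*0.051^2 = 0.0081

0.0081 kg*m^2


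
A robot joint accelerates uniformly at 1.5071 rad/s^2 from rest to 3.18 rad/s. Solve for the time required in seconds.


t = delta_omega / alpha = 3.18 / 1.5071 = 2.1100

2.1100 s


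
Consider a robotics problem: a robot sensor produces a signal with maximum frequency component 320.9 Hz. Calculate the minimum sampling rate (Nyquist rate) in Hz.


f_s,min = 2*f_max = 2*320.9 = 641.8000

641.8000 Hz


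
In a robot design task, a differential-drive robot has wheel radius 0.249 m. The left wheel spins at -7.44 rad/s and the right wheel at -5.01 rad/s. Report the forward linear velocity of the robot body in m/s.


v = r*(wR + wL)/2 = 0.249*(-5.01 + -7.44)/2 = -1.5500

-1.5500 m/s


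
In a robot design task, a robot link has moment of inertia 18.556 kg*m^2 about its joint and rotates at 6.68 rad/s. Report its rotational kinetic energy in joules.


KE = (1/2)*I*omega^2 = 0.5*18.556*6.68^2 = 414.0066

414.0066 J


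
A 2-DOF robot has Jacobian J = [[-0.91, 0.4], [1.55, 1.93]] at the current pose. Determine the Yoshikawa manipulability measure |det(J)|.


det(J) = -0.91*1.93 - (0.4)*(1.55) = -2.3763
|det(J)| = 2.3763

2.3763


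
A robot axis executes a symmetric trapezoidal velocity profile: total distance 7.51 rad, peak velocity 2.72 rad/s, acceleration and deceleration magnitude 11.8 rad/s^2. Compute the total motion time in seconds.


t_acc = v/a = 2.72/11.8 = 0.230508 s
d_acc = v^2/(2a) = 0.313492 rad (each ramp)
d_cruise = 7.51 - 2*0.313492 = 6.883016 rad
t_cruise = 6.883016/2.72 = 2.530521 s
t_total = 2*0.230508 + 2.530521 = 2.9915

2.9915 s


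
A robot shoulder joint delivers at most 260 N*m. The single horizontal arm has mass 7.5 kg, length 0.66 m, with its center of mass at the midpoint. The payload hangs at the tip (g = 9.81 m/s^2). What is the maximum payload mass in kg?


tau_arm = m_arm*g*(L/2) = 7.5*9.81*0.66/2 = 24.2798 N*m
tau_payload = tau_max - tau_arm = 260 - 24.2798 = 235.7202
m_payload = tau_payload / (g*L) = 235.7202 / (9.81*0.66) = 36.4069

36.4069 kg


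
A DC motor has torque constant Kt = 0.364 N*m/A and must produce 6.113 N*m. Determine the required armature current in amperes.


I = tau / Kt = 6.113/0.364 = 16.7940

16.7940 A


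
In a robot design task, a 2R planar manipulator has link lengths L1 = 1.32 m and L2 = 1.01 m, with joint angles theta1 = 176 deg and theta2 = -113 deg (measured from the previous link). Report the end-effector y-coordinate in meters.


y = L1*sin(th1) + L2*sin(th1+th2) = 1.32*sin(176 deg) + 1.01*sin(63 deg) = 0.9920

0.9920 m


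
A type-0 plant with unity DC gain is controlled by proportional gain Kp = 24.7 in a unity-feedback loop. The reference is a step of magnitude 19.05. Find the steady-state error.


e_ss = R/(1 + Kp) = 19.05/(1 + 24.7) = 19.05/25.7000 = 0.7412

0.7412


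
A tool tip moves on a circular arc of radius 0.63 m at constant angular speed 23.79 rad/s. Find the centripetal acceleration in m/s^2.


a_c = omega^2 * r = 23.79^2 * 0.63 = 356.5574

356.5574 m/s^2


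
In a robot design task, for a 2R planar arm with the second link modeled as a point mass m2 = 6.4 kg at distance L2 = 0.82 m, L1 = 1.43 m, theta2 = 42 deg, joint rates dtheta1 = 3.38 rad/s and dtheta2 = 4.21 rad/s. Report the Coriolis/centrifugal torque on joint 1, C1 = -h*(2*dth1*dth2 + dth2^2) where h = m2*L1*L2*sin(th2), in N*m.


h = m2*L1*L2*sin(th2) = 6.4*1.43*0.82*sin(42 deg) = 5.021584
C1 = -h*(2*3.38*4.21 + 4.21^2) = -5.021584*46.1837 = -231.9153

-231.9153 N*m


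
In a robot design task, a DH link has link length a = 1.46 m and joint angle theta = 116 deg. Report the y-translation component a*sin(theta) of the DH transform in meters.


a*sin(theta) = 1.46*sin(116 deg) = 1.3122

1.3122 m
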